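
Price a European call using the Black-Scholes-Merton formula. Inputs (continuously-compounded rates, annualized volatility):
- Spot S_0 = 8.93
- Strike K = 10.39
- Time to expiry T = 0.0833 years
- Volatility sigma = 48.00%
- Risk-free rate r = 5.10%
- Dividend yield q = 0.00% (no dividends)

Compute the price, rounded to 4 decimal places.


Answer: Price = 0.0982

Derivation:
d1 = (ln(S/K) + (r - q + 0.5*sigma^2) * T) / (sigma * sqrt(T)) = -0.99311806
d2 = d1 - sigma * sqrt(T) = -1.13165441
exp(-rT) = 0.99576071; exp(-qT) = 1.00000000
C = S_0 * exp(-qT) * N(d1) - K * exp(-rT) * N(d2)
N(d1) = 0.16032621; N(d2) = 0.12888988
C = 8.9300 * 1.00000000 * 0.16032621 - 10.3900 * 0.99576071 * 0.12888988 = 0.0982


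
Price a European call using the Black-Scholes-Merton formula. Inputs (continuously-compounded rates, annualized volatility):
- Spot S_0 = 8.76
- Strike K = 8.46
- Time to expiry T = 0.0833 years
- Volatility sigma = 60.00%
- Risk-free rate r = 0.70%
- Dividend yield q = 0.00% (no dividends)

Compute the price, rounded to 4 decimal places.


d1 = (ln(S/K) + (r - q + 0.5*sigma^2) * T) / (sigma * sqrt(T)) = 0.29118037
d2 = d1 - sigma * sqrt(T) = 0.11800993
exp(-rT) = 0.99941707; exp(-qT) = 1.00000000
C = S_0 * exp(-qT) * N(d1) - K * exp(-rT) * N(d2)
N(d1) = 0.61454331; N(d2) = 0.54697011
C = 8.7600 * 1.00000000 * 0.61454331 - 8.4600 * 0.99941707 * 0.54697011 = 0.7587

Answer: Price = 0.7587


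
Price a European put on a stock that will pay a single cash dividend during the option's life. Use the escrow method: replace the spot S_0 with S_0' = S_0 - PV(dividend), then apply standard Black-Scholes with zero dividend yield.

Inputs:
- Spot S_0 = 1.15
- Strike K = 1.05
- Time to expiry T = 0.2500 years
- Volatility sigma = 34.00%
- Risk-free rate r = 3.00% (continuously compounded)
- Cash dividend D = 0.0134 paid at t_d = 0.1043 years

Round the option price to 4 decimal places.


Answer: Price = 0.0359

Derivation:
PV(D) = D * exp(-r * t_d) = 0.0134 * 0.99687589 = 0.01335814
S_0' = S_0 - PV(D) = 1.1500 - 0.01335814 = 1.13664186
d1 = (ln(S_0'/K) + (r + sigma^2/2)*T) / (sigma*sqrt(T)) = 0.59551775
d2 = d1 - sigma*sqrt(T) = 0.42551775
exp(-rT) = 0.99252805
N(-d1) = 0.27574872; N(-d2) = 0.33522964
P = K * exp(-rT) * N(-d2) - S_0' * N(-d1) = 1.0500 * 0.99252805 * 0.33522964 - 1.13664186 * 0.27574872 = 0.0359


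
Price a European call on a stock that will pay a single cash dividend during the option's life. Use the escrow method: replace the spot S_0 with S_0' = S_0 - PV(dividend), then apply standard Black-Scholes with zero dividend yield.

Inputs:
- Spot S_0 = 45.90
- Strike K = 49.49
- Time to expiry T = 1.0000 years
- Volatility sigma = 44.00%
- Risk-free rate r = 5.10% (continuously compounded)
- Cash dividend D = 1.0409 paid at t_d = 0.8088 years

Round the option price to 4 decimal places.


PV(D) = D * exp(-r * t_d) = 1.0409 * 0.95959035 = 0.99883760
S_0' = S_0 - PV(D) = 45.9000 - 0.99883760 = 44.90116240
d1 = (ln(S_0'/K) + (r + sigma^2/2)*T) / (sigma*sqrt(T)) = 0.11475694
d2 = d1 - sigma*sqrt(T) = -0.32524306
exp(-rT) = 0.95027867
N(d1) = 0.54568111; N(d2) = 0.37249856
C = S_0' * N(d1) - K * exp(-rT) * N(d2) = 44.90116240 * 0.54568111 - 49.4900 * 0.95027867 * 0.37249856 = 6.9834

Answer: Price = 6.9834


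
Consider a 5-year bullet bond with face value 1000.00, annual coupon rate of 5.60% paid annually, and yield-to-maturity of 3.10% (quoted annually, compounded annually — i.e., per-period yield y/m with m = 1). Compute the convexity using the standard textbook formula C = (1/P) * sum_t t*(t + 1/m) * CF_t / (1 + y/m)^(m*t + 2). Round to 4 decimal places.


Answer: Convexity = 24.6761

Derivation:
Coupon per period c = face * coupon_rate / m = 56.000000
Periods per year m = 1; per-period yield y/m = 0.031000
Number of cashflows N = 5
Cashflows (t years, CF_t, discount factor 1/(1+y/m)^(m*t), PV):
  t = 1.0000: CF_t = 56.000000, DF = 0.969932, PV = 54.316198
  t = 2.0000: CF_t = 56.000000, DF = 0.940768, PV = 52.683024
  t = 3.0000: CF_t = 56.000000, DF = 0.912481, PV = 51.098956
  t = 4.0000: CF_t = 56.000000, DF = 0.885045, PV = 49.562518
  t = 5.0000: CF_t = 1056.000000, DF = 0.858434, PV = 906.505810
Price P = sum_t PV_t = 1114.166507
Convexity numerator sum_t t*(t + 1/m) * CF_t / (1+y/m)^(m*t + 2):
  t = 1.0000: term = 102.197913
  t = 2.0000: term = 297.375110
  t = 3.0000: term = 576.867333
  t = 4.0000: term = 932.536911
  t = 5.0000: term = 25584.357555
Convexity = (1/P) * sum = 27493.334823 / 1114.166507 = 24.676145


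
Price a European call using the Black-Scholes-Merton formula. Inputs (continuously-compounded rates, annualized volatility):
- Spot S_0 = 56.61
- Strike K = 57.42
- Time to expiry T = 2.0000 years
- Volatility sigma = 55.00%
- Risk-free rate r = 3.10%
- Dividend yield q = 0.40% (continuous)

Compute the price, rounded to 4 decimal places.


d1 = (ln(S/K) + (r - q + 0.5*sigma^2) * T) / (sigma * sqrt(T)) = 0.44006851
d2 = d1 - sigma * sqrt(T) = -0.33774895
exp(-rT) = 0.93988289; exp(-qT) = 0.99203191
C = S_0 * exp(-qT) * N(d1) - K * exp(-rT) * N(d2)
N(d1) = 0.67005626; N(d2) = 0.36777619
C = 56.6100 * 0.99203191 * 0.67005626 - 57.4200 * 0.93988289 * 0.36777619 = 17.7815

Answer: Price = 17.7815


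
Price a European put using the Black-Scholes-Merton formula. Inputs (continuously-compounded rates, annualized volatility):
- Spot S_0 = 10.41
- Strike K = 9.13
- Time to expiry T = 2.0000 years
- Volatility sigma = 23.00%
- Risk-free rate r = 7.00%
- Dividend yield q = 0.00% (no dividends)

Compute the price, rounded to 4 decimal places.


Answer: Price = 0.3321

Derivation:
d1 = (ln(S/K) + (r - q + 0.5*sigma^2) * T) / (sigma * sqrt(T)) = 0.99640934
d2 = d1 - sigma * sqrt(T) = 0.67114022
exp(-rT) = 0.86935824; exp(-qT) = 1.00000000
P = K * exp(-rT) * N(-d2) - S_0 * exp(-qT) * N(-d1)
N(-d1) = 0.15952565; N(-d2) = 0.25106560
P = 9.1300 * 0.86935824 * 0.25106560 - 10.4100 * 1.00000000 * 0.15952565 = 0.3321


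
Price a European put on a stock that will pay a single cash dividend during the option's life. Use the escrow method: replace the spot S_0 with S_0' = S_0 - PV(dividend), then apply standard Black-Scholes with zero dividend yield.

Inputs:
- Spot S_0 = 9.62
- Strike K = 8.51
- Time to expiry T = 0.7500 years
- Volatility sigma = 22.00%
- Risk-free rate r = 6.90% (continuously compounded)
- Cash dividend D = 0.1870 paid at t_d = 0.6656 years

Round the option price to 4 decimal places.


PV(D) = D * exp(-r * t_d) = 0.1870 * 0.95511226 = 0.17860599
S_0' = S_0 - PV(D) = 9.6200 - 0.17860599 = 9.44139401
d1 = (ln(S_0'/K) + (r + sigma^2/2)*T) / (sigma*sqrt(T)) = 0.91201239
d2 = d1 - sigma*sqrt(T) = 0.72148680
exp(-rT) = 0.94956623
N(-d1) = 0.18088110; N(-d2) = 0.23530503
P = K * exp(-rT) * N(-d2) - S_0' * N(-d1) = 8.5100 * 0.94956623 * 0.23530503 - 9.44139401 * 0.18088110 = 0.1937

Answer: Price = 0.1937


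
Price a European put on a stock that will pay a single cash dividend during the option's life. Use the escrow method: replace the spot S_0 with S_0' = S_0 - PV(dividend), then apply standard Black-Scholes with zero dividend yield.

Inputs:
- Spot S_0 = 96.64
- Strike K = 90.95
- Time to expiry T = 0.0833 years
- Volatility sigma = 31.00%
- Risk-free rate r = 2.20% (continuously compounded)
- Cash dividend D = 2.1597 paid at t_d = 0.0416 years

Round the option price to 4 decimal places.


Answer: Price = 1.7795

Derivation:
PV(D) = D * exp(-r * t_d) = 2.1597 * 0.99908522 = 2.15772435
S_0' = S_0 - PV(D) = 96.6400 - 2.15772435 = 94.48227565
d1 = (ln(S_0'/K) + (r + sigma^2/2)*T) / (sigma*sqrt(T)) = 0.49107895
d2 = d1 - sigma*sqrt(T) = 0.40160756
exp(-rT) = 0.99816908
N(-d1) = 0.31168530; N(-d2) = 0.34398643
P = K * exp(-rT) * N(-d2) - S_0' * N(-d1) = 90.9500 * 0.99816908 * 0.34398643 - 94.48227565 * 0.31168530 = 1.7795


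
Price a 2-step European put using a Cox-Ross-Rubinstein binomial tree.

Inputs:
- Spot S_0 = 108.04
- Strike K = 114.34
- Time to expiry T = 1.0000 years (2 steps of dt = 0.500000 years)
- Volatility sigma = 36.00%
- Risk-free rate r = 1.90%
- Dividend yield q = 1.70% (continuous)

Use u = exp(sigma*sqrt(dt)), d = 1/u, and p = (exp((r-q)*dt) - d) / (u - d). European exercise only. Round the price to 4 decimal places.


Answer: Price = V(0,0) = 18.3196

Derivation:
dt = T/N = 0.500000
u = exp(sigma*sqrt(dt)) = 1.289892; d = 1/u = 0.775259
p = (exp((r-q)*dt) - d) / (u - d) = 0.438646
Discount per step: exp(-r*dt) = 0.990545
Stock lattice S(k, i) with i counting down-moves:
  k=0: S(0,0) = 108.0400
  k=1: S(1,0) = 139.3599; S(1,1) = 83.7590
  k=2: S(2,0) = 179.7592; S(2,1) = 108.0400; S(2,2) = 64.9349
Terminal payoffs V(N, i) = max(K - S_T, 0):
  V(2,0) = 0.000000; V(2,1) = 6.300000; V(2,2) = 49.405138
Backward induction: V(k, i) = exp(-r*dt) * [p * V(k+1, i) + (1-p) * V(k+1, i+1)].
  V(1,0) = exp(-r*dt) * [p*0.000000 + (1-p)*6.300000] = 3.503093
  V(1,1) = exp(-r*dt) * [p*6.300000 + (1-p)*49.405138] = 30.208892
  V(0,0) = exp(-r*dt) * [p*3.503093 + (1-p)*30.208892] = 18.319636


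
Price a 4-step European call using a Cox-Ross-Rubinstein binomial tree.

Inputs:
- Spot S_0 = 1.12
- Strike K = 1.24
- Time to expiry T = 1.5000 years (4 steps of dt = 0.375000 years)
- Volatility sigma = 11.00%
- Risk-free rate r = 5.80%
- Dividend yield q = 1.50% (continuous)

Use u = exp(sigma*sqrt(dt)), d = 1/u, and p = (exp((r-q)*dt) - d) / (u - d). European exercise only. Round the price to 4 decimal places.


dt = T/N = 0.375000
u = exp(sigma*sqrt(dt)) = 1.069682; d = 1/u = 0.934858
p = (exp((r-q)*dt) - d) / (u - d) = 0.603736
Discount per step: exp(-r*dt) = 0.978485
Stock lattice S(k, i) with i counting down-moves:
  k=0: S(0,0) = 1.1200
  k=1: S(1,0) = 1.1980; S(1,1) = 1.0470
  k=2: S(2,0) = 1.2815; S(2,1) = 1.1200; S(2,2) = 0.9788
  k=3: S(3,0) = 1.3708; S(3,1) = 1.1980; S(3,2) = 1.0470; S(3,3) = 0.9151
  k=4: S(4,0) = 1.4663; S(4,1) = 1.2815; S(4,2) = 1.1200; S(4,3) = 0.9788; S(4,4) = 0.8555
Terminal payoffs V(N, i) = max(S_T - K, 0):
  V(4,0) = 0.226344; V(4,1) = 0.041525; V(4,2) = 0.000000; V(4,3) = 0.000000; V(4,4) = 0.000000
Backward induction: V(k, i) = exp(-r*dt) * [p * V(k+1, i) + (1-p) * V(k+1, i+1)].
  V(3,0) = exp(-r*dt) * [p*0.226344 + (1-p)*0.041525] = 0.149813
  V(3,1) = exp(-r*dt) * [p*0.041525 + (1-p)*0.000000] = 0.024531
  V(3,2) = exp(-r*dt) * [p*0.000000 + (1-p)*0.000000] = 0.000000
  V(3,3) = exp(-r*dt) * [p*0.000000 + (1-p)*0.000000] = 0.000000
  V(2,0) = exp(-r*dt) * [p*0.149813 + (1-p)*0.024531] = 0.098013
  V(2,1) = exp(-r*dt) * [p*0.024531 + (1-p)*0.000000] = 0.014491
  V(2,2) = exp(-r*dt) * [p*0.000000 + (1-p)*0.000000] = 0.000000
  V(1,0) = exp(-r*dt) * [p*0.098013 + (1-p)*0.014491] = 0.063520
  V(1,1) = exp(-r*dt) * [p*0.014491 + (1-p)*0.000000] = 0.008561
  V(0,0) = exp(-r*dt) * [p*0.063520 + (1-p)*0.008561] = 0.040843

Answer: Price = V(0,0) = 0.0408


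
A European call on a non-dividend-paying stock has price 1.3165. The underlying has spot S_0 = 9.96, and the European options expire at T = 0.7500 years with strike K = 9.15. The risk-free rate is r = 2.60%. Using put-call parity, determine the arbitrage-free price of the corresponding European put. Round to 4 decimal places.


Answer: Put price = 0.3298

Derivation:
Put-call parity: C - P = S_0 * exp(-qT) - K * exp(-rT).
S_0 * exp(-qT) = 9.9600 * 1.00000000 = 9.96000000
K * exp(-rT) = 9.1500 * 0.98068890 = 8.97330339
P = C - S*exp(-qT) + K*exp(-rT)
P = 1.3165 - 9.96000000 + 8.97330339 = 0.3298


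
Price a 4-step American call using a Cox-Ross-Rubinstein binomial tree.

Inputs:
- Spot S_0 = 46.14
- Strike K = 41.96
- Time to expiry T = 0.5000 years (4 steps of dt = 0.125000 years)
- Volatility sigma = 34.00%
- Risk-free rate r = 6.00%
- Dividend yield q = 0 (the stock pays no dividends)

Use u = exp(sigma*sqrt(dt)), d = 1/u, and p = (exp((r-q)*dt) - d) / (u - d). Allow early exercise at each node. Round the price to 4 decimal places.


dt = T/N = 0.125000
u = exp(sigma*sqrt(dt)) = 1.127732; d = 1/u = 0.886736
p = (exp((r-q)*dt) - d) / (u - d) = 0.501222
Discount per step: exp(-r*dt) = 0.992528
Stock lattice S(k, i) with i counting down-moves:
  k=0: S(0,0) = 46.1400
  k=1: S(1,0) = 52.0335; S(1,1) = 40.9140
  k=2: S(2,0) = 58.6799; S(2,1) = 46.1400; S(2,2) = 36.2799
  k=3: S(3,0) = 66.1751; S(3,1) = 52.0335; S(3,2) = 40.9140; S(3,3) = 32.1707
  k=4: S(4,0) = 74.6278; S(4,1) = 58.6799; S(4,2) = 46.1400; S(4,3) = 36.2799; S(4,4) = 28.5269
Terminal payoffs V(N, i) = max(S_T - K, 0):
  V(4,0) = 32.667783; V(4,1) = 16.719859; V(4,2) = 4.180000; V(4,3) = 0.000000; V(4,4) = 0.000000
Backward induction: V(k, i) = exp(-r*dt) * [p * V(k+1, i) + (1-p) * V(k+1, i+1)]; then take max(V_cont, immediate exercise) for American.
  V(3,0) = exp(-r*dt) * [p*32.667783 + (1-p)*16.719859] = 24.528653; exercise = 24.215130; V(3,0) = max -> 24.528653
  V(3,1) = exp(-r*dt) * [p*16.719859 + (1-p)*4.180000] = 10.387057; exercise = 10.073535; V(3,1) = max -> 10.387057
  V(3,2) = exp(-r*dt) * [p*4.180000 + (1-p)*0.000000] = 2.079453; exercise = 0.000000; V(3,2) = max -> 2.079453
  V(3,3) = exp(-r*dt) * [p*0.000000 + (1-p)*0.000000] = 0.000000; exercise = 0.000000; V(3,3) = max -> 0.000000
  V(2,0) = exp(-r*dt) * [p*24.528653 + (1-p)*10.387057] = 17.344562; exercise = 16.719859; V(2,0) = max -> 17.344562
  V(2,1) = exp(-r*dt) * [p*10.387057 + (1-p)*2.079453] = 6.196757; exercise = 4.180000; V(2,1) = max -> 6.196757
  V(2,2) = exp(-r*dt) * [p*2.079453 + (1-p)*0.000000] = 1.034480; exercise = 0.000000; V(2,2) = max -> 1.034480
  V(1,0) = exp(-r*dt) * [p*17.344562 + (1-p)*6.196757] = 11.696230; exercise = 10.073535; V(1,0) = max -> 11.696230
  V(1,1) = exp(-r*dt) * [p*6.196757 + (1-p)*1.034480] = 3.594864; exercise = 0.000000; V(1,1) = max -> 3.594864
  V(0,0) = exp(-r*dt) * [p*11.696230 + (1-p)*3.594864] = 7.598246; exercise = 4.180000; V(0,0) = max -> 7.598246

Answer: Price = V(0,0) = 7.5982


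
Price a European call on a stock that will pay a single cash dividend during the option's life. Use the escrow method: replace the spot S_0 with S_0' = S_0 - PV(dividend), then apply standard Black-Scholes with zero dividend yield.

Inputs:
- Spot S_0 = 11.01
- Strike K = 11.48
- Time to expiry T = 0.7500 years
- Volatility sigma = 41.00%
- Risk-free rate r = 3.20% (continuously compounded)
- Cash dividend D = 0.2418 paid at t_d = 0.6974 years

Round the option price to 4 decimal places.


PV(D) = D * exp(-r * t_d) = 0.2418 * 0.97793038 = 0.23646357
S_0' = S_0 - PV(D) = 11.0100 - 0.23646357 = 10.77353643
d1 = (ln(S_0'/K) + (r + sigma^2/2)*T) / (sigma*sqrt(T)) = 0.06625138
d2 = d1 - sigma*sqrt(T) = -0.28881903
exp(-rT) = 0.97628571
N(d1) = 0.52641116; N(d2) = 0.38635993
C = S_0' * N(d1) - K * exp(-rT) * N(d2) = 10.77353643 * 0.52641116 - 11.4800 * 0.97628571 * 0.38635993 = 1.3411

Answer: Price = 1.3411


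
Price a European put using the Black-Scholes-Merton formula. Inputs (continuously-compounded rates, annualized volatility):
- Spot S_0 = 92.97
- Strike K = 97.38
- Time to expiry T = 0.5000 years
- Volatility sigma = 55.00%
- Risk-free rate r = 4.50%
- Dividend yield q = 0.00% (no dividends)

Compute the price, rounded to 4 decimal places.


d1 = (ln(S/K) + (r - q + 0.5*sigma^2) * T) / (sigma * sqrt(T)) = 0.13314437
d2 = d1 - sigma * sqrt(T) = -0.25576435
exp(-rT) = 0.97775124; exp(-qT) = 1.00000000
P = K * exp(-rT) * N(-d2) - S_0 * exp(-qT) * N(-d1)
N(-d1) = 0.44703960; N(-d2) = 0.60093360
P = 97.3800 * 0.97775124 * 0.60093360 - 92.9700 * 1.00000000 * 0.44703960 = 15.6557

Answer: Price = 15.6557


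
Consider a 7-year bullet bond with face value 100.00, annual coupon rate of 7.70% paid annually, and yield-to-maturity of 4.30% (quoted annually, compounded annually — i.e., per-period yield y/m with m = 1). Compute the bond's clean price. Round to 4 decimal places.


Coupon per period c = face * coupon_rate / m = 7.700000
Periods per year m = 1; per-period yield y/m = 0.043000
Number of cashflows N = 7
Cashflows (t years, CF_t, discount factor 1/(1+y/m)^(m*t), PV):
  t = 1.0000: CF_t = 7.700000, DF = 0.958773, PV = 7.382550
  t = 2.0000: CF_t = 7.700000, DF = 0.919245, PV = 7.078188
  t = 3.0000: CF_t = 7.700000, DF = 0.881347, PV = 6.786374
  t = 4.0000: CF_t = 7.700000, DF = 0.845012, PV = 6.506591
  t = 5.0000: CF_t = 7.700000, DF = 0.810174, PV = 6.238342
  t = 6.0000: CF_t = 7.700000, DF = 0.776773, PV = 5.981152
  t = 7.0000: CF_t = 107.700000, DF = 0.744749, PV = 80.209451
Price P = sum_t PV_t = 120.182649

Answer: Price = 120.1826


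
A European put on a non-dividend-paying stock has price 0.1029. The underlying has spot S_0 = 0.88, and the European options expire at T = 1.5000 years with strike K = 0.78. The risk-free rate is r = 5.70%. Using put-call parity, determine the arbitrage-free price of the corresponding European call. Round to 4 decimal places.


Put-call parity: C - P = S_0 * exp(-qT) - K * exp(-rT).
S_0 * exp(-qT) = 0.8800 * 1.00000000 = 0.88000000
K * exp(-rT) = 0.7800 * 0.91805314 = 0.71608145
C = P + S*exp(-qT) - K*exp(-rT)
C = 0.1029 + 0.88000000 - 0.71608145 = 0.2668

Answer: Call price = 0.2668


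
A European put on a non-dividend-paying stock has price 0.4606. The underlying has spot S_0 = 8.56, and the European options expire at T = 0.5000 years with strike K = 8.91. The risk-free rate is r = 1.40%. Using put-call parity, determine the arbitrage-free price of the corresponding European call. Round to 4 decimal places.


Put-call parity: C - P = S_0 * exp(-qT) - K * exp(-rT).
S_0 * exp(-qT) = 8.5600 * 1.00000000 = 8.56000000
K * exp(-rT) = 8.9100 * 0.99302444 = 8.84784779
C = P + S*exp(-qT) - K*exp(-rT)
C = 0.4606 + 8.56000000 - 8.84784779 = 0.1728

Answer: Call price = 0.1728


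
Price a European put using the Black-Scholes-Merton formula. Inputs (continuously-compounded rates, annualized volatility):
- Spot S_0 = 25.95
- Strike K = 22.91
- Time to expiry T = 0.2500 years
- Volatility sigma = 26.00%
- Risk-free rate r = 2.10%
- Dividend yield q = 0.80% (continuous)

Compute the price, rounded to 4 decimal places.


Answer: Price = 0.2712

Derivation:
d1 = (ln(S/K) + (r - q + 0.5*sigma^2) * T) / (sigma * sqrt(T)) = 1.04844702
d2 = d1 - sigma * sqrt(T) = 0.91844702
exp(-rT) = 0.99476376; exp(-qT) = 0.99800200
P = K * exp(-rT) * N(-d2) - S_0 * exp(-qT) * N(-d1)
N(-d1) = 0.14721635; N(-d2) = 0.17919244
P = 22.9100 * 0.99476376 * 0.17919244 - 25.9500 * 0.99800200 * 0.14721635 = 0.2712


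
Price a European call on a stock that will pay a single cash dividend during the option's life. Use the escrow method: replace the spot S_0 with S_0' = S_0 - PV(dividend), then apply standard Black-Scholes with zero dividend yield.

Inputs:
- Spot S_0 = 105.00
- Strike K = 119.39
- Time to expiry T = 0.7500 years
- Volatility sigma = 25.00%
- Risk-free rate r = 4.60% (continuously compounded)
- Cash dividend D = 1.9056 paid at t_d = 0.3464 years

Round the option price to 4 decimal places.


PV(D) = D * exp(-r * t_d) = 1.9056 * 0.98419188 = 1.87547605
S_0' = S_0 - PV(D) = 105.0000 - 1.87547605 = 103.12452395
d1 = (ln(S_0'/K) + (r + sigma^2/2)*T) / (sigma*sqrt(T)) = -0.40885968
d2 = d1 - sigma*sqrt(T) = -0.62536603
exp(-rT) = 0.96608834
N(d1) = 0.34132132; N(d2) = 0.26586543
C = S_0' * N(d1) - K * exp(-rT) * N(d2) = 103.12452395 * 0.34132132 - 119.3900 * 0.96608834 * 0.26586543 = 4.5333

Answer: Price = 4.5333


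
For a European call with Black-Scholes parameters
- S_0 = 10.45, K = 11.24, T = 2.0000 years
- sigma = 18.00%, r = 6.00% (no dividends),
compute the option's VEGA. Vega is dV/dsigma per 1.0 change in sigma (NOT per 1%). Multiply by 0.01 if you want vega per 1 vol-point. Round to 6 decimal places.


Answer: Vega = 5.614998

Derivation:
d1 = 0.3123963737; d2 = 0.0578379325
phi(d1) = 0.3799429077; exp(-qT) = 1.0000000000; exp(-rT) = 0.8869204367
Vega = S * exp(-qT) * phi(d1) * sqrt(T) = 10.4500 * 1.0000000000 * 0.3799429077 * 1.4142135624 = 5.614998


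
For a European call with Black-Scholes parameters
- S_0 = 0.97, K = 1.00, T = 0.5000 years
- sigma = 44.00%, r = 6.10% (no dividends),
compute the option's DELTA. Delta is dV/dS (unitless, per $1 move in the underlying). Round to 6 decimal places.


Answer: Delta = 0.561863

Derivation:
d1 = 0.1556946040; d2 = -0.1554323798
phi(d1) = 0.3941361236; exp(-qT) = 1.0000000000; exp(-rT) = 0.9699604321
N(d1) = 0.5618631246
Delta = exp(-qT) * N(d1) = 1.0000000000 * 0.5618631246 = 0.561863


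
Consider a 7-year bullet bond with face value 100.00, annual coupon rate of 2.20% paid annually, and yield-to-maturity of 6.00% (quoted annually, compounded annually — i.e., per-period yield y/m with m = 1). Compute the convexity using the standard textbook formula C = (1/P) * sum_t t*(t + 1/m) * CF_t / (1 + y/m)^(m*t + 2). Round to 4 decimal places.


Coupon per period c = face * coupon_rate / m = 2.200000
Periods per year m = 1; per-period yield y/m = 0.060000
Number of cashflows N = 7
Cashflows (t years, CF_t, discount factor 1/(1+y/m)^(m*t), PV):
  t = 1.0000: CF_t = 2.200000, DF = 0.943396, PV = 2.075472
  t = 2.0000: CF_t = 2.200000, DF = 0.889996, PV = 1.957992
  t = 3.0000: CF_t = 2.200000, DF = 0.839619, PV = 1.847162
  t = 4.0000: CF_t = 2.200000, DF = 0.792094, PV = 1.742606
  t = 5.0000: CF_t = 2.200000, DF = 0.747258, PV = 1.643968
  t = 6.0000: CF_t = 2.200000, DF = 0.704961, PV = 1.550913
  t = 7.0000: CF_t = 102.200000, DF = 0.665057, PV = 67.968837
Price P = sum_t PV_t = 78.786951
Convexity numerator sum_t t*(t + 1/m) * CF_t / (1+y/m)^(m*t + 2):
  t = 1.0000: term = 3.694325
  t = 2.0000: term = 10.455636
  t = 3.0000: term = 19.727616
  t = 4.0000: term = 31.018264
  t = 5.0000: term = 43.893769
  t = 6.0000: term = 57.972903
  t = 7.0000: term = 3387.553286
Convexity = (1/P) * sum = 3554.315800 / 78.786951 = 45.113001

Answer: Convexity = 45.1130


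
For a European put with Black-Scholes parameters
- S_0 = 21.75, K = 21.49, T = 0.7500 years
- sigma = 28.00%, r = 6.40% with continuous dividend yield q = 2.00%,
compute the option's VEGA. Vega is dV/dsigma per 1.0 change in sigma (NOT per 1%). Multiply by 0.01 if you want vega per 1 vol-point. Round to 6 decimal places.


Answer: Vega = 7.062025

Derivation:
d1 = 0.3069278443; d2 = 0.0644407312
phi(d1) = 0.3805868467; exp(-qT) = 0.9851119396; exp(-rT) = 0.9531337871
Vega = S * exp(-qT) * phi(d1) * sqrt(T) = 21.7500 * 0.9851119396 * 0.3805868467 * 0.8660254038 = 7.062025


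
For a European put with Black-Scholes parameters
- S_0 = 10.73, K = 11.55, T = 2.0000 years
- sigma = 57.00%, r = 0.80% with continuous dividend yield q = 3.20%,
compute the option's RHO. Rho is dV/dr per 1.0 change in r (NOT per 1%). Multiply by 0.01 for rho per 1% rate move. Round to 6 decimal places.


d1 = 0.2521494645; d2 = -0.5539522661
phi(d1) = 0.3864594975; exp(-qT) = 0.9380049995; exp(-rT) = 0.9841273201
N(-d2) = 0.7101942430
Rho = -K*T*exp(-rT)*N(-d2) = -11.5500 * 2.0000 * 0.9841273201 * 0.7101942430 = -16.145088

Answer: Rho = -16.145088


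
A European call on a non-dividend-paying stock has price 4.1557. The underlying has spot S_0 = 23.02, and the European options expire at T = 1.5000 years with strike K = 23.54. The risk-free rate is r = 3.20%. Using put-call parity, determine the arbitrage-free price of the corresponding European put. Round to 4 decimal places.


Answer: Put price = 3.5725

Derivation:
Put-call parity: C - P = S_0 * exp(-qT) - K * exp(-rT).
S_0 * exp(-qT) = 23.0200 * 1.00000000 = 23.02000000
K * exp(-rT) = 23.5400 * 0.95313379 = 22.43676935
P = C - S*exp(-qT) + K*exp(-rT)
P = 4.1557 - 23.02000000 + 22.43676935 = 3.5725


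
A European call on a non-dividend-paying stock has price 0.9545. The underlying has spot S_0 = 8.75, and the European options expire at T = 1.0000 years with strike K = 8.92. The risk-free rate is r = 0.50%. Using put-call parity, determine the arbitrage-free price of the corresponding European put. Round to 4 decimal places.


Answer: Put price = 1.0800

Derivation:
Put-call parity: C - P = S_0 * exp(-qT) - K * exp(-rT).
S_0 * exp(-qT) = 8.7500 * 1.00000000 = 8.75000000
K * exp(-rT) = 8.9200 * 0.99501248 = 8.87551131
P = C - S*exp(-qT) + K*exp(-rT)
P = 0.9545 - 8.75000000 + 8.87551131 = 1.0800


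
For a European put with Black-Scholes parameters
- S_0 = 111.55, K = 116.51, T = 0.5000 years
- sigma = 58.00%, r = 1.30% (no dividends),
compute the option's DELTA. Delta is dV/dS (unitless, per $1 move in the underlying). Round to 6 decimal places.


Answer: Delta = -0.454288

Derivation:
d1 = 0.1148336893; d2 = -0.2952882438
phi(d1) = 0.3963205517; exp(-qT) = 1.0000000000; exp(-rT) = 0.9935210793
N(-d1) = 0.4542884727
Delta = -exp(-qT) * N(-d1) = -1.0000000000 * 0.4542884727 = -0.454288


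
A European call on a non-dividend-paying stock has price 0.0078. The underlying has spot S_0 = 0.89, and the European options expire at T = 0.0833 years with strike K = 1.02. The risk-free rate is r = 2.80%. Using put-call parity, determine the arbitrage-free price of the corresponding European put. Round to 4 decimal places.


Answer: Put price = 0.1354

Derivation:
Put-call parity: C - P = S_0 * exp(-qT) - K * exp(-rT).
S_0 * exp(-qT) = 0.8900 * 1.00000000 = 0.89000000
K * exp(-rT) = 1.0200 * 0.99767032 = 1.01762372
P = C - S*exp(-qT) + K*exp(-rT)
P = 0.0078 - 0.89000000 + 1.01762372 = 0.1354


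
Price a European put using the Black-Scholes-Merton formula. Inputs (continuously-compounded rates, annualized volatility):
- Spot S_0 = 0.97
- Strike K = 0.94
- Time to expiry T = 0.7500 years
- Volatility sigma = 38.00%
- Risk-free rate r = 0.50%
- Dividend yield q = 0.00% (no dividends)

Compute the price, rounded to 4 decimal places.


Answer: Price = 0.1085

Derivation:
d1 = (ln(S/K) + (r - q + 0.5*sigma^2) * T) / (sigma * sqrt(T)) = 0.27140384
d2 = d1 - sigma * sqrt(T) = -0.05768581
exp(-rT) = 0.99625702; exp(-qT) = 1.00000000
P = K * exp(-rT) * N(-d2) - S_0 * exp(-qT) * N(-d1)
N(-d1) = 0.39304022; N(-d2) = 0.52300055
P = 0.9400 * 0.99625702 * 0.52300055 - 0.9700 * 1.00000000 * 0.39304022 = 0.1085


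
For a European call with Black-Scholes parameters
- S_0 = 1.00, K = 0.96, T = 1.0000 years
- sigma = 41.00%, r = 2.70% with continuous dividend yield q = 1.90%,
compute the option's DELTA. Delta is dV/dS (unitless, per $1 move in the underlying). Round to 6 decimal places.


Answer: Delta = 0.615259

Derivation:
d1 = 0.3240780354; d2 = -0.0859219646
phi(d1) = 0.3785330772; exp(-qT) = 0.9811793622; exp(-rT) = 0.9733612415
N(d1) = 0.6270605222
Delta = exp(-qT) * N(d1) = 0.9811793622 * 0.6270605222 = 0.615259


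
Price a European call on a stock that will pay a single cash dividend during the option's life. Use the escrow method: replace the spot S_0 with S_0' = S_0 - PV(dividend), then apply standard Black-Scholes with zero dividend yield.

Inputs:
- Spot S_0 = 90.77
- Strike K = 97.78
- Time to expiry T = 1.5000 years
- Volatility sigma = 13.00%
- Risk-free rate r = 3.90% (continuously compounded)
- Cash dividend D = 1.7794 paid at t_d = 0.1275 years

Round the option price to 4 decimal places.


PV(D) = D * exp(-r * t_d) = 1.7794 * 0.99503984 = 1.77057390
S_0' = S_0 - PV(D) = 90.7700 - 1.77057390 = 88.99942610
d1 = (ln(S_0'/K) + (r + sigma^2/2)*T) / (sigma*sqrt(T)) = -0.14392408
d2 = d1 - sigma*sqrt(T) = -0.30314091
exp(-rT) = 0.94317824
N(d1) = 0.44278021; N(d2) = 0.38089124
C = S_0' * N(d1) - K * exp(-rT) * N(d2) = 88.99942610 * 0.44278021 - 97.7800 * 0.94317824 * 0.38089124 = 4.2799

Answer: Price = 4.2799


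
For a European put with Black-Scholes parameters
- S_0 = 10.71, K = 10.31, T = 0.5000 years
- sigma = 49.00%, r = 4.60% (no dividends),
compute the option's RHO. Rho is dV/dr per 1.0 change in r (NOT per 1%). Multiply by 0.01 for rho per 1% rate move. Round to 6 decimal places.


d1 = 0.3494798391; d2 = 0.0029975164
phi(d1) = 0.3753086172; exp(-qT) = 1.0000000000; exp(-rT) = 0.9772624838
N(-d2) = 0.4988041658
Rho = -K*T*exp(-rT)*N(-d2) = -10.3100 * 0.5000 * 0.9772624838 * 0.4988041658 = -2.512870

Answer: Rho = -2.512870


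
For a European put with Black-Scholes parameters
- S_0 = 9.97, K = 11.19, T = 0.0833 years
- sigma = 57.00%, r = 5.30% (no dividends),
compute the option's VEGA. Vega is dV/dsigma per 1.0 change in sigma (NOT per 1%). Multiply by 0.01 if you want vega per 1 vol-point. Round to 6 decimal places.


Answer: Vega = 0.963088

Derivation:
d1 = -0.5926194080; d2 = -0.7571313224
phi(d1) = 0.3346943959; exp(-qT) = 1.0000000000; exp(-rT) = 0.9955948313
Vega = S * exp(-qT) * phi(d1) * sqrt(T) = 9.9700 * 1.0000000000 * 0.3346943959 * 0.2886173938 = 0.963088


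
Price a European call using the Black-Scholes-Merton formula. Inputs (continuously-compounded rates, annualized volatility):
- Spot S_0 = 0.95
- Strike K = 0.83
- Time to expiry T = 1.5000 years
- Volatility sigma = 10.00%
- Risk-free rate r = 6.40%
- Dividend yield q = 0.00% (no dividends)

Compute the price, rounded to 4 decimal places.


d1 = (ln(S/K) + (r - q + 0.5*sigma^2) * T) / (sigma * sqrt(T)) = 1.94764060
d2 = d1 - sigma * sqrt(T) = 1.82516611
exp(-rT) = 0.90846402; exp(-qT) = 1.00000000
C = S_0 * exp(-qT) * N(d1) - K * exp(-rT) * N(d2)
N(d1) = 0.97427101; N(d2) = 0.96601202
C = 0.9500 * 1.00000000 * 0.97427101 - 0.8300 * 0.90846402 * 0.96601202 = 0.1972

Answer: Price = 0.1972


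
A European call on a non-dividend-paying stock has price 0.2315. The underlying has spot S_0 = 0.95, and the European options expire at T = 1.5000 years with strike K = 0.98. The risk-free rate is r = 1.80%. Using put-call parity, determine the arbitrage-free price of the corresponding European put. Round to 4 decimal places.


Answer: Put price = 0.2354

Derivation:
Put-call parity: C - P = S_0 * exp(-qT) - K * exp(-rT).
S_0 * exp(-qT) = 0.9500 * 1.00000000 = 0.95000000
K * exp(-rT) = 0.9800 * 0.97336124 = 0.95389402
P = C - S*exp(-qT) + K*exp(-rT)
P = 0.2315 - 0.95000000 + 0.95389402 = 0.2354


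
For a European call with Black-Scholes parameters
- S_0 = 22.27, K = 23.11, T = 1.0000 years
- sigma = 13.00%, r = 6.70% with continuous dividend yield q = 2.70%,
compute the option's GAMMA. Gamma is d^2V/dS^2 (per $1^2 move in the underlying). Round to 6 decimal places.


Answer: Gamma = 0.133611

Derivation:
d1 = 0.0878850537; d2 = -0.0421149463
phi(d1) = 0.3974045798; exp(-qT) = 0.9733612415; exp(-rT) = 0.9351952013
Gamma = exp(-qT) * phi(d1) / (S * sigma * sqrt(T)) = 0.9733612415 * 0.3974045798 / (22.2700 * 0.1300 * 1.0000000000) = 0.133611


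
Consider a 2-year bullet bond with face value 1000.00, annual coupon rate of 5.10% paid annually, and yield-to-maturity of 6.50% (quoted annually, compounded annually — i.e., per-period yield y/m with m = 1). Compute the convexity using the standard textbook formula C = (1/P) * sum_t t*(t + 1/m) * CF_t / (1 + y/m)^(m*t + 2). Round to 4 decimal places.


Coupon per period c = face * coupon_rate / m = 51.000000
Periods per year m = 1; per-period yield y/m = 0.065000
Number of cashflows N = 2
Cashflows (t years, CF_t, discount factor 1/(1+y/m)^(m*t), PV):
  t = 1.0000: CF_t = 51.000000, DF = 0.938967, PV = 47.887324
  t = 2.0000: CF_t = 1051.000000, DF = 0.881659, PV = 926.623906
Price P = sum_t PV_t = 974.511230
Convexity numerator sum_t t*(t + 1/m) * CF_t / (1+y/m)^(m*t + 2):
  t = 1.0000: term = 84.440607
  t = 2.0000: term = 4901.799411
Convexity = (1/P) * sum = 4986.240019 / 974.511230 = 5.116657

Answer: Convexity = 5.1167


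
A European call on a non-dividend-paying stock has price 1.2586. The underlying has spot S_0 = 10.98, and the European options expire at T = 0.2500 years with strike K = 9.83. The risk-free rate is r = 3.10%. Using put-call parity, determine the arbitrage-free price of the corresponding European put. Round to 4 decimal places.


Put-call parity: C - P = S_0 * exp(-qT) - K * exp(-rT).
S_0 * exp(-qT) = 10.9800 * 1.00000000 = 10.98000000
K * exp(-rT) = 9.8300 * 0.99227995 = 9.75411195
P = C - S*exp(-qT) + K*exp(-rT)
P = 1.2586 - 10.98000000 + 9.75411195 = 0.0327

Answer: Put price = 0.0327


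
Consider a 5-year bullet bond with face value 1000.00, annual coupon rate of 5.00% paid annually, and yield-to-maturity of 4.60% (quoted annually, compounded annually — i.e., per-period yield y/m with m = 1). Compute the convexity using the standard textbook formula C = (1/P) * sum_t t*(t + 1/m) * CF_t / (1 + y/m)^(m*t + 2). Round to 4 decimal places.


Coupon per period c = face * coupon_rate / m = 50.000000
Periods per year m = 1; per-period yield y/m = 0.046000
Number of cashflows N = 5
Cashflows (t years, CF_t, discount factor 1/(1+y/m)^(m*t), PV):
  t = 1.0000: CF_t = 50.000000, DF = 0.956023, PV = 47.801147
  t = 2.0000: CF_t = 50.000000, DF = 0.913980, PV = 45.698994
  t = 3.0000: CF_t = 50.000000, DF = 0.873786, PV = 43.689286
  t = 4.0000: CF_t = 50.000000, DF = 0.835359, PV = 41.767960
  t = 5.0000: CF_t = 1050.000000, DF = 0.798623, PV = 838.553694
Price P = sum_t PV_t = 1017.511081
Convexity numerator sum_t t*(t + 1/m) * CF_t / (1+y/m)^(m*t + 2):
  t = 1.0000: term = 87.378573
  t = 2.0000: term = 250.607761
  t = 3.0000: term = 479.173539
  t = 4.0000: term = 763.501497
  t = 5.0000: term = 22992.635898
Convexity = (1/P) * sum = 24573.297268 / 1017.511081 = 24.150398

Answer: Convexity = 24.1504


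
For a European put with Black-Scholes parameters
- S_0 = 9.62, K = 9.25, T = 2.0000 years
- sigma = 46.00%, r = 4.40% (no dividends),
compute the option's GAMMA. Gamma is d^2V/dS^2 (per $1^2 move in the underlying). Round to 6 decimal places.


d1 = 0.5208313563; d2 = -0.1297068824
phi(d1) = 0.3483417698; exp(-qT) = 1.0000000000; exp(-rT) = 0.9157608767
Gamma = exp(-qT) * phi(d1) / (S * sigma * sqrt(T)) = 1.0000000000 * 0.3483417698 / (9.6200 * 0.4600 * 1.4142135624) = 0.055662

Answer: Gamma = 0.055662


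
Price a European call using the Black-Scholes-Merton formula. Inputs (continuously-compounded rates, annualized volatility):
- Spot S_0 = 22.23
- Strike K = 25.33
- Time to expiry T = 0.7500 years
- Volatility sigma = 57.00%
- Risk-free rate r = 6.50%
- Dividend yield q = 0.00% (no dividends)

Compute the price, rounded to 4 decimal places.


d1 = (ln(S/K) + (r - q + 0.5*sigma^2) * T) / (sigma * sqrt(T)) = 0.08111420
d2 = d1 - sigma * sqrt(T) = -0.41252028
exp(-rT) = 0.95241920; exp(-qT) = 1.00000000
C = S_0 * exp(-qT) * N(d1) - K * exp(-rT) * N(d2)
N(d1) = 0.53232443; N(d2) = 0.33997906
C = 22.2300 * 1.00000000 * 0.53232443 - 25.3300 * 0.95241920 * 0.33997906 = 3.6317

Answer: Price = 3.6317


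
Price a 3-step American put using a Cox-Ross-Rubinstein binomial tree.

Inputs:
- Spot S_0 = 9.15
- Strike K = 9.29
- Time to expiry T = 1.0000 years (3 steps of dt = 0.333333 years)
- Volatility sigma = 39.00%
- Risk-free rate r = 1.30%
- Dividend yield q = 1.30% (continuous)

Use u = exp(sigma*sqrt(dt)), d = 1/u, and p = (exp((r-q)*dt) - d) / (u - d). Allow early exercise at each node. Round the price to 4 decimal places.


Answer: Price = V(0,0) = 1.5977

Derivation:
dt = T/N = 0.333333
u = exp(sigma*sqrt(dt)) = 1.252531; d = 1/u = 0.798383
p = (exp((r-q)*dt) - d) / (u - d) = 0.443945
Discount per step: exp(-r*dt) = 0.995676
Stock lattice S(k, i) with i counting down-moves:
  k=0: S(0,0) = 9.1500
  k=1: S(1,0) = 11.4607; S(1,1) = 7.3052
  k=2: S(2,0) = 14.3548; S(2,1) = 9.1500; S(2,2) = 5.8324
  k=3: S(3,0) = 17.9799; S(3,1) = 11.4607; S(3,2) = 7.3052; S(3,3) = 4.6565
Terminal payoffs V(N, i) = max(K - S_T, 0):
  V(3,0) = 0.000000; V(3,1) = 0.000000; V(3,2) = 1.984794; V(3,3) = 4.633547
Backward induction: V(k, i) = exp(-r*dt) * [p * V(k+1, i) + (1-p) * V(k+1, i+1)]; then take max(V_cont, immediate exercise) for American.
  V(2,0) = exp(-r*dt) * [p*0.000000 + (1-p)*0.000000] = 0.000000; exercise = 0.000000; V(2,0) = max -> 0.000000
  V(2,1) = exp(-r*dt) * [p*0.000000 + (1-p)*1.984794] = 1.098882; exercise = 0.140000; V(2,1) = max -> 1.098882
  V(2,2) = exp(-r*dt) * [p*1.984794 + (1-p)*4.633547] = 3.442695; exercise = 3.457646; V(2,2) = max -> 3.457646
  V(1,0) = exp(-r*dt) * [p*0.000000 + (1-p)*1.098882] = 0.608397; exercise = 0.000000; V(1,0) = max -> 0.608397
  V(1,1) = exp(-r*dt) * [p*1.098882 + (1-p)*3.457646] = 2.400062; exercise = 1.984794; V(1,1) = max -> 2.400062
  V(0,0) = exp(-r*dt) * [p*0.608397 + (1-p)*2.400062] = 1.597723; exercise = 0.140000; V(0,0) = max -> 1.597723


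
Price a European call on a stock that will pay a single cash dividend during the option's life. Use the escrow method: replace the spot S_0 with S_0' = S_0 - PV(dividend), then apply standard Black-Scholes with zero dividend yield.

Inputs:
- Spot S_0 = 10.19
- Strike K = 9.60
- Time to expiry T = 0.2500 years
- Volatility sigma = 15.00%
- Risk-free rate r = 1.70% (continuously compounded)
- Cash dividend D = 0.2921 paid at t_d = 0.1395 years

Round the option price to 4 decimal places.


Answer: Price = 0.4916

Derivation:
PV(D) = D * exp(-r * t_d) = 0.2921 * 0.99763131 = 0.29140811
S_0' = S_0 - PV(D) = 10.1900 - 0.29140811 = 9.89859189
d1 = (ln(S_0'/K) + (r + sigma^2/2)*T) / (sigma*sqrt(T)) = 0.50255888
d2 = d1 - sigma*sqrt(T) = 0.42755888
exp(-rT) = 0.99575902
N(d1) = 0.69236278; N(d2) = 0.66551384
C = S_0' * N(d1) - K * exp(-rT) * N(d2) = 9.89859189 * 0.69236278 - 9.6000 * 0.99575902 * 0.66551384 = 0.4916


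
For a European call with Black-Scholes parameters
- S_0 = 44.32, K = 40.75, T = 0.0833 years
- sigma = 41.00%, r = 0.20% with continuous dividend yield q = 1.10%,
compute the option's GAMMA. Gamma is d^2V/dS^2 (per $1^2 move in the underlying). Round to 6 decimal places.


Answer: Gamma = 0.056826

Derivation:
d1 = 0.7625241270; d2 = 0.6441909955
phi(d1) = 0.2982986672; exp(-qT) = 0.9990841197; exp(-rT) = 0.9998334139
Gamma = exp(-qT) * phi(d1) / (S * sigma * sqrt(T)) = 0.9990841197 * 0.2982986672 / (44.3200 * 0.4100 * 0.2886173938) = 0.056826


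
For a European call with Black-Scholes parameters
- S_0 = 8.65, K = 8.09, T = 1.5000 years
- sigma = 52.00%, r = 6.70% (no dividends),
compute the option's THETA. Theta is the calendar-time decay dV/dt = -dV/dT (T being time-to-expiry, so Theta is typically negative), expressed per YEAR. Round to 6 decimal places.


d1 = 0.5813307900; d2 = -0.0555365431
phi(d1) = 0.3369194908; exp(-qT) = 1.0000000000; exp(-rT) = 0.9043851124
Theta = -S*exp(-qT)*phi(d1)*sigma/(2*sqrt(T)) - r*K*exp(-rT)*N(d2) + q*S*exp(-qT)*N(d1)
N(d1) = 0.7194912335; N(d2) = 0.4778555088; sqrt(T) = 1.2247448714
Term 1 = -8.6500 * 1.0000000000 * 0.3369194908 * 0.5200 / (2 * 1.2247448714) = -0.6186855340
Term 2 = -0.0670 * 8.0900 * 0.9043851124 * 0.4778555088 = -0.2342466161
Term 3 = 0 (no dividend yield, q = 0)
Theta = -0.6186855340 + (-0.2342466161) + (0.0000000000) = -0.852932

Answer: Theta = -0.852932


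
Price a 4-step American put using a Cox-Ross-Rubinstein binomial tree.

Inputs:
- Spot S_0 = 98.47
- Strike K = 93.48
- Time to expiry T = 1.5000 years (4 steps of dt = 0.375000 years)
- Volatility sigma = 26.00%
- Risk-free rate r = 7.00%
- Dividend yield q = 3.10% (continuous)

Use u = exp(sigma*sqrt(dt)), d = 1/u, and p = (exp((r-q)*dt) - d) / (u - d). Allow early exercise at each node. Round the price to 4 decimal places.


Answer: Price = V(0,0) = 7.4536

Derivation:
dt = T/N = 0.375000
u = exp(sigma*sqrt(dt)) = 1.172592; d = 1/u = 0.852811
p = (exp((r-q)*dt) - d) / (u - d) = 0.506350
Discount per step: exp(-r*dt) = 0.974092
Stock lattice S(k, i) with i counting down-moves:
  k=0: S(0,0) = 98.4700
  k=1: S(1,0) = 115.4652; S(1,1) = 83.9763
  k=2: S(2,0) = 135.3935; S(2,1) = 98.4700; S(2,2) = 71.6160
  k=3: S(3,0) = 158.7614; S(3,1) = 115.4652; S(3,2) = 83.9763; S(3,3) = 61.0749
  k=4: S(4,0) = 186.1624; S(4,1) = 135.3935; S(4,2) = 98.4700; S(4,3) = 71.6160; S(4,4) = 52.0854
Terminal payoffs V(N, i) = max(K - S_T, 0):
  V(4,0) = 0.000000; V(4,1) = 0.000000; V(4,2) = 0.000000; V(4,3) = 21.864018; V(4,4) = 41.394604
Backward induction: V(k, i) = exp(-r*dt) * [p * V(k+1, i) + (1-p) * V(k+1, i+1)]; then take max(V_cont, immediate exercise) for American.
  V(3,0) = exp(-r*dt) * [p*0.000000 + (1-p)*0.000000] = 0.000000; exercise = 0.000000; V(3,0) = max -> 0.000000
  V(3,1) = exp(-r*dt) * [p*0.000000 + (1-p)*0.000000] = 0.000000; exercise = 0.000000; V(3,1) = max -> 0.000000
  V(3,2) = exp(-r*dt) * [p*0.000000 + (1-p)*21.864018] = 10.513534; exercise = 9.503659; V(3,2) = max -> 10.513534
  V(3,3) = exp(-r*dt) * [p*21.864018 + (1-p)*41.394604] = 30.689034; exercise = 32.405072; V(3,3) = max -> 32.405072
  V(2,0) = exp(-r*dt) * [p*0.000000 + (1-p)*0.000000] = 0.000000; exercise = 0.000000; V(2,0) = max -> 0.000000
  V(2,1) = exp(-r*dt) * [p*0.000000 + (1-p)*10.513534] = 5.055539; exercise = 0.000000; V(2,1) = max -> 5.055539
  V(2,2) = exp(-r*dt) * [p*10.513534 + (1-p)*32.405072] = 20.767912; exercise = 21.864018; V(2,2) = max -> 21.864018
  V(1,0) = exp(-r*dt) * [p*0.000000 + (1-p)*5.055539] = 2.431007; exercise = 0.000000; V(1,0) = max -> 2.431007
  V(1,1) = exp(-r*dt) * [p*5.055539 + (1-p)*21.864018] = 13.007084; exercise = 9.503659; V(1,1) = max -> 13.007084
  V(0,0) = exp(-r*dt) * [p*2.431007 + (1-p)*13.007084] = 7.453637; exercise = 0.000000; V(0,0) = max -> 7.453637
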